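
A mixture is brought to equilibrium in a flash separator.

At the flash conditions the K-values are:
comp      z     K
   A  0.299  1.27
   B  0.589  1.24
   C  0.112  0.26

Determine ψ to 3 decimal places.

Let ψ = V/F and solve Σ zᵢ(Kᵢ−1)/(1+ψ(Kᵢ−1)) = 0.
g(0) = ΣzᵢKᵢ − 1 = 0.139 and g(1) = 1 − Σzᵢ/Kᵢ = -0.141, so a root lies in (0, 1).
Newton iteration, ψ⁰ = 0.5:
  ψ = 0.500: g = 0.0658, g' = -0.198 → ψ = 0.831
  ψ = 0.831: g = -0.0316, g' = -0.452 → ψ = 0.761
  ψ = 0.761: g = -0.0034, g' = -0.361 → ψ = 0.752
Converged at ψ = 0.752.

ψ = 0.752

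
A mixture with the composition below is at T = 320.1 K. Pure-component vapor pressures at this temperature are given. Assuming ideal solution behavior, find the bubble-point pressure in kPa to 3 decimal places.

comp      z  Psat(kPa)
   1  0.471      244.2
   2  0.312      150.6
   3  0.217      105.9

At the bubble point ψ → 0, so ΣzᵢKᵢ = 1 with Kᵢ = Pᵢˢᵃᵗ/P ⇒ P = ΣzᵢPᵢˢᵃᵗ.
P = 0.471·244.2 + 0.312·150.6 + 0.217·105.9 = 184.986 kPa

Pbub = 184.986 kPa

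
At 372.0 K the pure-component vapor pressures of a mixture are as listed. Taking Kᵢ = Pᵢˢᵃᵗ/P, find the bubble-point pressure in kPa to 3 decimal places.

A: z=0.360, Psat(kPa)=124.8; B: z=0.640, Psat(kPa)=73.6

Pbub = 92.032 kPa

At the bubble point ψ → 0, so ΣzᵢKᵢ = 1 with Kᵢ = Pᵢˢᵃᵗ/P ⇒ P = ΣzᵢPᵢˢᵃᵗ.
P = 0.360·124.8 + 0.640·73.6 = 92.032 kPa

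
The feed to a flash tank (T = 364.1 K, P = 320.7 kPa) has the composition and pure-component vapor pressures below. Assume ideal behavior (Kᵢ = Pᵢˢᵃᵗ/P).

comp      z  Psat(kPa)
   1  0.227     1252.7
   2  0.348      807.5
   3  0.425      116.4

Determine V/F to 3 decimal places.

Raoult's law: Kᵢ = Pᵢˢᵃᵗ/P = Pᵢˢᵃᵗ/320.7.
  K_1 = 1252.7/320.7 = 3.90614, K_2 = 807.5/320.7 = 2.51793, K_3 = 116.4/320.7 = 0.36296
Iterate (Newton) starting at V/F = 0.52:
  V/F = 0.520: g = 0.1531, g' = -0.940 → V/F = 0.683
  V/F = 0.683: g = 0.0013, g' = -0.949 → V/F = 0.684
Converged at V/F = 0.684.

V/F = 0.684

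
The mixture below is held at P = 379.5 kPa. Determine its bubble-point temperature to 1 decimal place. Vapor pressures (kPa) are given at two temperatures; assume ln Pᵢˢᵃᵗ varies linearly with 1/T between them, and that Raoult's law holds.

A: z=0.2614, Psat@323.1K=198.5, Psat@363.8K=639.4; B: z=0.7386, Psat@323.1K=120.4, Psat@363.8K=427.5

Bubble-point temperature: ΣzᵢPᵢˢᵃᵗ(T) = P. Interpolate ln Pᵢˢᵃᵗ = aᵢ + bᵢ/T.
  T = 323.1 K: ΣzᵢPᵢˢᵃᵗ = 140.82 kPa
  T = 363.8 K: ΣzᵢPᵢˢᵃᵗ = 482.89 kPa
  T = 343.5 K: ΣzᵢPᵢˢᵃᵗ = 270.80 kPa
  T = 353.6 K: ΣzᵢPᵢˢᵃᵗ = 364.09 kPa
  T = 358.7 K: ΣzᵢPᵢˢᵃᵗ = 420.14 kPa
  T = 356.1 K: ΣzᵢPᵢˢᵃᵗ = 390.76 kPa
  T = 354.9 K: ΣzᵢPᵢˢᵃᵗ = 377.77 kPa
Interpolating between 354.9 K and 356.1 K gives T ≈ 355.1 K.

T = 355.1 K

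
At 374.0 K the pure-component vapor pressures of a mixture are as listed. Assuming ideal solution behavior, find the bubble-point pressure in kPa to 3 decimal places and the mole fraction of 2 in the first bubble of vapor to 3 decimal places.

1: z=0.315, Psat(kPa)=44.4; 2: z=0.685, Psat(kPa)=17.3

Pbub = 25.837 kPa, y_2 = 0.459

At the bubble point ψ → 0, so ΣzᵢKᵢ = 1 with Kᵢ = Pᵢˢᵃᵗ/P ⇒ P = ΣzᵢPᵢˢᵃᵗ.
P = 0.315·44.4 + 0.685·17.3 = 25.837 kPa
yᵢ = zᵢPᵢˢᵃᵗ/P ⇒ y_2 = 0.685·17.3/25.837 = 0.459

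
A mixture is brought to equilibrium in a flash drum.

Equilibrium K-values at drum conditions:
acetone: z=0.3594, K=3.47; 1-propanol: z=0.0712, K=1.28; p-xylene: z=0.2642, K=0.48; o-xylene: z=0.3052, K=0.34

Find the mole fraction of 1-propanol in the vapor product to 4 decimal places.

y_1-propanol = 0.0816

Material balance + equilibrium reduce to Σ zᵢ(Kᵢ−1)/(1+β(Kᵢ−1)) = 0.
Check two-phase: ΣzᵢKᵢ = 1.5688 > 1 and Σzᵢ/Kᵢ = 1.6073 > 1, so g(0) = 0.5688 > 0 and g(1) = -0.6073 < 0.
Newton iteration, β⁰ = 0.5:
  β = 0.5000: g = -0.07162, g' = -0.8699 → β = 0.4177
  β = 0.4177: g = 0.00121, g' = -0.9057 → β = 0.4190
Converged at β = 0.4190.
Compositions from xᵢ = zᵢ/(1+β(Kᵢ−1)), yᵢ = Kᵢxᵢ:
  acetone: x = 0.1766, y = 0.6129
  1-propanol: x = 0.0637, y = 0.0816
  p-xylene: x = 0.3378, y = 0.1621
  o-xylene: x = 0.4219, y = 0.1434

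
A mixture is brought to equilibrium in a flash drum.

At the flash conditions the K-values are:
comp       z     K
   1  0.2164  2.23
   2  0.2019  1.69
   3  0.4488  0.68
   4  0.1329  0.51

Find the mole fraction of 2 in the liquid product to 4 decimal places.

x_2 = 0.1473

Rachford–Rice: g(ψ) = Σ zᵢ(Kᵢ−1)/(1+ψ(Kᵢ−1)) = 0.
Check two-phase: ΣzᵢKᵢ = 1.1967 > 1 and Σzᵢ/Kᵢ = 1.1371 > 1, so g(0) = 0.1967 > 0 and g(1) = -0.1371 < 0.
Newton iteration, ψ⁰ = 0.5:
  ψ = 0.5000: g = 0.01116, g' = -0.2998 → ψ = 0.5372
  ψ = 0.5372: g = 0.00008, g' = -0.2957 → ψ = 0.5375
Converged at ψ = 0.5375.
Compositions from xᵢ = zᵢ/(1+ψ(Kᵢ−1)), yᵢ = Kᵢxᵢ:
  1: x = 0.1303, y = 0.2905
  2: x = 0.1473, y = 0.2489
  3: x = 0.5420, y = 0.3686
  4: x = 0.1804, y = 0.0920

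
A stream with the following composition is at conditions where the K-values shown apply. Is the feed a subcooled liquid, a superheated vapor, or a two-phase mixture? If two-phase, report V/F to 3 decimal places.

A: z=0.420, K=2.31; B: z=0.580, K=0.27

two-phase, V/F = 0.133

ΣzᵢKᵢ = 1.127; Σzᵢ/Kᵢ = 2.330.
Both exceed 1, so a two-phase solution exists.
Material balance + equilibrium reduce to Σ zᵢ(Kᵢ−1)/(1+ψ(Kᵢ−1)) = 0.
Newton–Raphson from ψ = 0.69:
  ψ = 0.690: g = -0.5641, g' = -1.454 → ψ = 0.302
  ψ = 0.302: g = -0.1488, g' = -0.879 → ψ = 0.133
Converged at ψ = 0.133.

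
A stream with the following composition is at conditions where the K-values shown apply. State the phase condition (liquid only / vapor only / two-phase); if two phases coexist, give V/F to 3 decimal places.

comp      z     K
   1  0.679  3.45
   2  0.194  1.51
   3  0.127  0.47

ΣzᵢKᵢ = 2.695; Σzᵢ/Kᵢ = 0.596.
Since Σzᵢ/Kᵢ < 1 the mixture is above its dew point — single vapor phase.

vapor only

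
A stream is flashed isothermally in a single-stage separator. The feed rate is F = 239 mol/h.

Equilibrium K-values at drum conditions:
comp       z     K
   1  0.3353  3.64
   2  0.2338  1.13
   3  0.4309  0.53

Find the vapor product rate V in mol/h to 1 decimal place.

Rachford–Rice: g(V/F) = Σ zᵢ(Kᵢ−1)/(1+V/F(Kᵢ−1)) = 0.
g(0) = ΣzᵢKᵢ − 1 = 0.7131 and g(1) = 1 − Σzᵢ/Kᵢ = -0.1120, so a root lies in (0, 1).
Newton–Raphson from V/F = 0.69:
  V/F = 0.6900: g = 0.04189, g' = -0.5053 → V/F = 0.7729
  V/F = 0.7729: g = 0.00070, g' = -0.4908 → V/F = 0.7743
Converged at V/F = 0.7743.
Then V = V/F·F = 0.7743·239 = 185.1 mol/h and L = F − V = 53.9 mol/h.

V = 185.1 mol/h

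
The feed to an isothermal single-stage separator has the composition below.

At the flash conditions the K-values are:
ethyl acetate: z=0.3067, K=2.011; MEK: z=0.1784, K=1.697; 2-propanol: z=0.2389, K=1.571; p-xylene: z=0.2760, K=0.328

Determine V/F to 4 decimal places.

V/F = 0.7194

Material balance + equilibrium reduce to Σ zᵢ(Kᵢ−1)/(1+V/F(Kᵢ−1)) = 0.
g(0) = ΣzᵢKᵢ − 1 = 0.3854 and g(1) = 1 − Σzᵢ/Kᵢ = -0.2512, so a root lies in (0, 1).
Iterate (Newton) starting at V/F = 0.5:
  V/F = 0.5000: g = 0.12496, g' = -0.5158 → V/F = 0.7423
  V/F = 0.7423: g = -0.01516, g' = -0.6745 → V/F = 0.7198
  V/F = 0.7198: g = -0.00028, g' = -0.6501 → V/F = 0.7194
Converged at V/F = 0.7194.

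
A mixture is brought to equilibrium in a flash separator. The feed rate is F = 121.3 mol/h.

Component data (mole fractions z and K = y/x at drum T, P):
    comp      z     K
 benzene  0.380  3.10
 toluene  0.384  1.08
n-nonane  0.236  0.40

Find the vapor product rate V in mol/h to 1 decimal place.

V = 108.6 mol/h

Material balance + equilibrium reduce to Σ zᵢ(Kᵢ−1)/(1+V/F(Kᵢ−1)) = 0.
Check two-phase: ΣzᵢKᵢ = 1.687 > 1 and Σzᵢ/Kᵢ = 1.068 > 1, so g(0) = 0.687 > 0 and g(1) = -0.068 < 0.
Newton–Raphson from V/F = 0.5:
  V/F = 0.500: g = 0.2165, g' = -0.574 → V/F = 0.877
  V/F = 0.877: g = 0.0107, g' = -0.588 → V/F = 0.895
Converged at V/F = 0.895.
Then V = V/F·F = 0.8949·121.3 = 108.6 mol/h and L = F − V = 12.7 mol/h.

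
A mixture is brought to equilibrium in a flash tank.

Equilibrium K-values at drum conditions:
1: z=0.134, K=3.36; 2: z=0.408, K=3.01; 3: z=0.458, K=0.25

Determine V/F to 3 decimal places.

Rachford–Rice: g(V/F) = Σ zᵢ(Kᵢ−1)/(1+V/F(Kᵢ−1)) = 0.
g(0) = ΣzᵢKᵢ − 1 = 0.793 and g(1) = 1 − Σzᵢ/Kᵢ = -1.007, so a root lies in (0, 1).
Newton–Raphson from V/F = 0.55:
  V/F = 0.550: g = -0.0576, g' = -1.260 → V/F = 0.504
Converged at V/F = 0.504.

V/F = 0.504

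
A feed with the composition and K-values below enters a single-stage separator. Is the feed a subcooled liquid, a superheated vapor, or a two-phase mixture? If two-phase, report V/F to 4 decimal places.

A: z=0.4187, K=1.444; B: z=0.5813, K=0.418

ΣzᵢKᵢ = 0.8476; Σzᵢ/Kᵢ = 1.6806.
Since ΣzᵢKᵢ < 1 the mixture is below its bubble point — single liquid phase.

subcooled liquid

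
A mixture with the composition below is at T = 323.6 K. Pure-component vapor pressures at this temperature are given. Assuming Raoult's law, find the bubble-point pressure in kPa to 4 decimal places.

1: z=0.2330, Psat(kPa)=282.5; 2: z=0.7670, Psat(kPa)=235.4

Pbub = 246.3743 kPa

At the bubble point ψ → 0, so ΣzᵢKᵢ = 1 with Kᵢ = Pᵢˢᵃᵗ/P ⇒ P = ΣzᵢPᵢˢᵃᵗ.
P = 0.2330·282.5 + 0.7670·235.4 = 246.3743 kPa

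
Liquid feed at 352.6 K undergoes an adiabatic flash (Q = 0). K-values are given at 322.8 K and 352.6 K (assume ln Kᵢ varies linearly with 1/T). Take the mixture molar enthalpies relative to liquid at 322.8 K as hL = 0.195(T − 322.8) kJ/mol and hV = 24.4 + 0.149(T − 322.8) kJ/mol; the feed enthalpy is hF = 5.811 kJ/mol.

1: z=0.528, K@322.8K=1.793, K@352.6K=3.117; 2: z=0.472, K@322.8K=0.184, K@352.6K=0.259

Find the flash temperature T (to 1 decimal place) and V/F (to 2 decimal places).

Adiabatic flash: solve Rachford–Rice at each trial T, then check hF = ψ·hV(T) + (1−ψ)·hL(T).
  T = 322.8 K: K = (1.793, 0.184), RR gives ψ = 0.052, H_out = 1.265 kJ/mol
  T = 352.6 K: K = (3.117, 0.259), RR gives ψ = 0.490, H_out = 17.086 kJ/mol
  T = 337.7 K: K = (2.393, 0.220), RR gives ψ = 0.338, H_out = 10.923 kJ/mol
  T = 330.2 K: K = (2.076, 0.201), RR gives ψ = 0.223, H_out = 6.799 kJ/mol
  T = 326.5 K: K = (1.931, 0.193), RR gives ψ = 0.147, H_out = 4.283 kJ/mol
  T = 328.4 K: K = (2.005, 0.197), RR gives ψ = 0.188, H_out = 5.627 kJ/mol
Linear interpolation between T = 328.4 (H_out = 5.627) and T = 330.2 (H_out = 6.799) on hF = 5.811 gives T ≈ 328.7 K, at which ψ = 0.19.

T = 328.7 K, V/F = 0.19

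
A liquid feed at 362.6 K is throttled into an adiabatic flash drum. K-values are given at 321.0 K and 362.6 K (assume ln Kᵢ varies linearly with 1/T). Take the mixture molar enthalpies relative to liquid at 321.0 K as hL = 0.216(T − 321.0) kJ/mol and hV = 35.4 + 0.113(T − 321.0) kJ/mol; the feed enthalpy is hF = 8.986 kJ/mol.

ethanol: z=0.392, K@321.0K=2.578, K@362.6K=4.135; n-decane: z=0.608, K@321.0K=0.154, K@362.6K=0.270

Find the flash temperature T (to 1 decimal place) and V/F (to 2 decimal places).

T = 334.0 K, V/F = 0.18

Adiabatic flash: solve Rachford–Rice at each trial T, then check hF = ψ·hV(T) + (1−ψ)·hL(T).
  T = 321.0 K: K = (2.578, 0.154), RR gives ψ = 0.078, H_out = 2.763 kJ/mol
  T = 362.6 K: K = (4.135, 0.270), RR gives ψ = 0.343, H_out = 19.660 kJ/mol
  T = 341.8 K: K = (3.312, 0.207), RR gives ψ = 0.232, H_out = 12.197 kJ/mol
  T = 331.4 K: K = (2.934, 0.180), RR gives ψ = 0.163, H_out = 7.855 kJ/mol
  T = 336.6 K: K = (3.120, 0.193), RR gives ψ = 0.199, H_out = 10.098 kJ/mol
  T = 334.0 K: K = (3.026, 0.186), RR gives ψ = 0.182, H_out = 8.996 kJ/mol
  T = 332.7 K: K = (2.980, 0.183), RR gives ψ = 0.173, H_out = 8.431 kJ/mol
Linear interpolation between T = 332.7 (H_out = 8.431) and T = 334.0 (H_out = 8.996) on hF = 8.986 gives T ≈ 334.0 K, at which ψ = 0.18.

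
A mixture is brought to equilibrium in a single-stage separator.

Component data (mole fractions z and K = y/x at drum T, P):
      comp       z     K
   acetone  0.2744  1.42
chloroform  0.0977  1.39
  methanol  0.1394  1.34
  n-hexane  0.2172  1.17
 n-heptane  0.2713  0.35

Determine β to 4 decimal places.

Let β = V/F and solve Σ zᵢ(Kᵢ−1)/(1+β(Kᵢ−1)) = 0.
Check two-phase: ΣzᵢKᵢ = 1.0613 > 1 and Σzᵢ/Kᵢ = 1.3283 > 1, so g(0) = 0.0613 > 0 and g(1) = -0.3283 < 0.
Newton iteration, β⁰ = 0.45:
  β = 0.4500: g = -0.04450, g' = -0.2915 → β = 0.2973
  β = 0.2973: g = -0.00381, g' = -0.2453 → β = 0.2818
  β = 0.2818: g = -0.00003, g' = -0.2417 → β = 0.2817
Converged at β = 0.2817.

β = 0.2817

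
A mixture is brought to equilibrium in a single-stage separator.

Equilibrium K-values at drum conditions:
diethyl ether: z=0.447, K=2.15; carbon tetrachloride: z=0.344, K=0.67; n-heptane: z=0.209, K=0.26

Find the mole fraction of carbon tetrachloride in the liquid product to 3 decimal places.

Rachford–Rice: g(V/F) = Σ zᵢ(Kᵢ−1)/(1+V/F(Kᵢ−1)) = 0.
g(0) = ΣzᵢKᵢ − 1 = 0.246 and g(1) = 1 − Σzᵢ/Kᵢ = -0.525, so a root lies in (0, 1).
Newton iteration, V/F⁰ = 0.5:
  V/F = 0.500: g = -0.0551, g' = -0.580 → V/F = 0.405
  V/F = 0.405: g = -0.0012, g' = -0.558 → V/F = 0.403
Converged at V/F = 0.403.
Compositions from xᵢ = zᵢ/(1+V/F(Kᵢ−1)), yᵢ = Kᵢxᵢ:
  diethyl ether: x = 0.305, y = 0.657
  carbon tetrachloride: x = 0.397, y = 0.266
  n-heptane: x = 0.298, y = 0.077

x_carbon tetrachloride = 0.397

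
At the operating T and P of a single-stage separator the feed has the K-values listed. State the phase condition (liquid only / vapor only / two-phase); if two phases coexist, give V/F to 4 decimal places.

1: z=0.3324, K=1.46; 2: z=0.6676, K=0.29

liquid only

ΣzᵢKᵢ = 0.6789; Σzᵢ/Kᵢ = 2.5297.
Since ΣzᵢKᵢ < 1 the mixture is below its bubble point — single liquid phase.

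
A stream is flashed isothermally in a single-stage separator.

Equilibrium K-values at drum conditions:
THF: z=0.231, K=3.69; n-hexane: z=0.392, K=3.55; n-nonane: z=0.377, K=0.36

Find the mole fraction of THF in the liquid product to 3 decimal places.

Rachford–Rice: g(ψ) = Σ zᵢ(Kᵢ−1)/(1+ψ(Kᵢ−1)) = 0.
Feasibility: ΣzᵢKᵢ = 2.380, Σzᵢ/Kᵢ = 1.220 — both > 1, two phases present.
Iterate (Newton) starting at ψ = 0.65:
  ψ = 0.650: g = 0.1891, g' = -1.035 → ψ = 0.833
  ψ = 0.833: g = -0.0047, g' = -1.128 → ψ = 0.828
Converged at ψ = 0.828.
Compositions from xᵢ = zᵢ/(1+ψ(Kᵢ−1)), yᵢ = Kᵢxᵢ:
  THF: x = 0.072, y = 0.264
  n-hexane: x = 0.126, y = 0.447
  n-nonane: x = 0.803, y = 0.289

x_THF = 0.072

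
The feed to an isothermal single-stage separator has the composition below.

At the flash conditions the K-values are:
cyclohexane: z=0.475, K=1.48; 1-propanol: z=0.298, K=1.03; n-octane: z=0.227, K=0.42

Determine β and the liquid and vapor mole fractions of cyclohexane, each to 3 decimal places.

Iterate (Newton) starting at β = 0.67:
  β = 0.670: g = -0.0341, g' = -0.267 → β = 0.543
  β = 0.543: g = -0.0024, g' = -0.232 → β = 0.532
Converged at β = 0.532.
Compositions from xᵢ = zᵢ/(1+β(Kᵢ−1)), yᵢ = Kᵢxᵢ:
  cyclohexane: x = 0.378, y = 0.560
  1-propanol: x = 0.293, y = 0.302
  n-octane: x = 0.328, y = 0.138

β = 0.532, x_cyclohexane = 0.378, y_cyclohexane = 0.560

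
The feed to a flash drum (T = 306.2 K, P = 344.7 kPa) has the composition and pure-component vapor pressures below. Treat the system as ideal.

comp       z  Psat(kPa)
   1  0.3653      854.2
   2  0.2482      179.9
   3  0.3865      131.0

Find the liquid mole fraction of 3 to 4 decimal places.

Raoult's law: Kᵢ = Pᵢˢᵃᵗ/P = Pᵢˢᵃᵗ/344.7.
  K_1 = 854.2/344.7 = 2.478097, K_2 = 179.9/344.7 = 0.521903, K_3 = 131.0/344.7 = 0.380041
Material balance + equilibrium reduce to Σ zᵢ(Kᵢ−1)/(1+ψ(Kᵢ−1)) = 0.
Check two-phase: ΣzᵢKᵢ = 1.1817 > 1 and Σzᵢ/Kᵢ = 1.6400 > 1, so g(0) = 0.1817 > 0 and g(1) = -0.6400 < 0.
Newton iteration, ψ⁰ = 0.35:
  ψ = 0.3500: g = -0.09267, g' = -0.6708 → ψ = 0.2118
  ψ = 0.2118: g = 0.00332, g' = -0.7300 → ψ = 0.2164
Converged at ψ = 0.2164.
Compositions from xᵢ = zᵢ/(1+ψ(Kᵢ−1)), yᵢ = Kᵢxᵢ:
  1: x = 0.2768, y = 0.6859
  2: x = 0.2768, y = 0.1445
  3: x = 0.4464, y = 0.1696

x_3 = 0.4464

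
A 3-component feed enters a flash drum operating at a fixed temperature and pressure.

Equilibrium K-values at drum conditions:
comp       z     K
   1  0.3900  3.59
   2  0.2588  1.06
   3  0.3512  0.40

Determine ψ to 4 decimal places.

ψ = 0.7151

Newton iteration, ψ⁰ = 0.5:
  ψ = 0.5000: g = 0.15418, g' = -0.7556 → ψ = 0.7040
  ψ = 0.7040: g = 0.00781, g' = -0.7080 → ψ = 0.7151
Converged at ψ = 0.7151.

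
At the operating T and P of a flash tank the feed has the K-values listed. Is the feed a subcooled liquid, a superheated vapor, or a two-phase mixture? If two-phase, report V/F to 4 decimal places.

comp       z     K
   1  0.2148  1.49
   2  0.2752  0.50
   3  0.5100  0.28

ΣzᵢKᵢ = 0.6005; Σzᵢ/Kᵢ = 2.5160.
Since ΣzᵢKᵢ < 1 the mixture is below its bubble point — single liquid phase.

subcooled liquid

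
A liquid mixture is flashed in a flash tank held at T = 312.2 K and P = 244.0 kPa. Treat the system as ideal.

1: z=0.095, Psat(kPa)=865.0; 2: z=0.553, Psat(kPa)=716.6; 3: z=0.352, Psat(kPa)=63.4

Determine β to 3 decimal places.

Raoult's law: Kᵢ = Pᵢˢᵃᵗ/P = Pᵢˢᵃᵗ/244.0.
  K_1 = 865.0/244.0 = 3.54508, K_2 = 716.6/244.0 = 2.93689, K_3 = 63.4/244.0 = 0.25984
Material balance + equilibrium reduce to Σ zᵢ(Kᵢ−1)/(1+β(Kᵢ−1)) = 0.
Feasibility: ΣzᵢKᵢ = 2.052, Σzᵢ/Kᵢ = 1.570 — both > 1, two phases present.
Iterate (Newton) starting at β = 0.5:
  β = 0.500: g = 0.2369, g' = -1.141 → β = 0.708
  β = 0.708: g = -0.0091, g' = -1.298 → β = 0.701
Converged at β = 0.701.

β = 0.701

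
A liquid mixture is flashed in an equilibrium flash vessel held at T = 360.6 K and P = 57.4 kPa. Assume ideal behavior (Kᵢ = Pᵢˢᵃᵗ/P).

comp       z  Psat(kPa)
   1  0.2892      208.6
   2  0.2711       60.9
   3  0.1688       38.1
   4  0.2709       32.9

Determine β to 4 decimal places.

Raoult's law: Kᵢ = Pᵢˢᵃᵗ/P = Pᵢˢᵃᵗ/57.4.
  K_1 = 208.6/57.4 = 3.634146, K_2 = 60.9/57.4 = 1.060976, K_3 = 38.1/57.4 = 0.663763, K_4 = 32.9/57.4 = 0.573171
Rachford–Rice: g(β) = Σ zᵢ(Kᵢ−1)/(1+β(Kᵢ−1)) = 0.
g(0) = ΣzᵢKᵢ − 1 = 0.6059 and g(1) = 1 − Σzᵢ/Kᵢ = -0.0620, so a root lies in (0, 1).
Newton–Raphson from β = 0.5:
  β = 0.5000: g = 0.12959, g' = -0.4821 → β = 0.7688
  β = 0.7688: g = 0.01896, g' = -0.3642 → β = 0.8209
  β = 0.8209: g = 0.00026, g' = -0.3549 → β = 0.8216
Converged at β = 0.8216.

β = 0.8216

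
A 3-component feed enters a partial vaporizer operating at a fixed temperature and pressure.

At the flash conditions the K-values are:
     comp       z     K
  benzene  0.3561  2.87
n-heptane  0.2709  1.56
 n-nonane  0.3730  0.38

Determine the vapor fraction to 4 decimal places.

Rachford–Rice: g(ψ) = Σ zᵢ(Kᵢ−1)/(1+ψ(Kᵢ−1)) = 0.
g(0) = ΣzᵢKᵢ − 1 = 0.5864 and g(1) = 1 − Σzᵢ/Kᵢ = -0.2793, so a root lies in (0, 1).
Newton iteration, ψ⁰ = 0.5:
  ψ = 0.5000: g = 0.12750, g' = -0.6856 → ψ = 0.6860
  ψ = 0.6860: g = -0.00109, g' = -0.7174 → ψ = 0.6845
Converged at ψ = 0.6844.

ψ = 0.6844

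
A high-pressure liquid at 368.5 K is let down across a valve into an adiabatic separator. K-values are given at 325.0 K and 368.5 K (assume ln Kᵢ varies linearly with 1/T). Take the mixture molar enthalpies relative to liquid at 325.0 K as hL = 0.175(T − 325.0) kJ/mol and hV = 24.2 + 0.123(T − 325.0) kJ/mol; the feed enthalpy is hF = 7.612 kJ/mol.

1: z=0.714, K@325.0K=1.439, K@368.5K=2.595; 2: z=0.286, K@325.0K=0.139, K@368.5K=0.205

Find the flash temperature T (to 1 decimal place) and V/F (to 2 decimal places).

Adiabatic flash: solve Rachford–Rice at each trial T, then check hF = ψ·hV(T) + (1−ψ)·hL(T).
  T = 325.0 K: K = (1.439, 0.139), RR gives ψ = 0.178, H_out = 4.302 kJ/mol
  T = 368.5 K: K = (2.595, 0.205), RR gives ψ = 0.719, H_out = 23.382 kJ/mol
  T = 346.8 K: K = (1.970, 0.171), RR gives ψ = 0.566, H_out = 16.878 kJ/mol
  T = 335.9 K: K = (1.692, 0.155), RR gives ψ = 0.431, H_out = 12.105 kJ/mol
  T = 330.4 K: K = (1.561, 0.147), RR gives ψ = 0.327, H_out = 8.774 kJ/mol
  T = 327.7 K: K = (1.499, 0.143), RR gives ψ = 0.260, H_out = 6.736 kJ/mol
  T = 329.0 K: K = (1.529, 0.145), RR gives ψ = 0.294, H_out = 7.759 kJ/mol
Linear interpolation between T = 327.7 (H_out = 6.736) and T = 329.0 (H_out = 7.759) on hF = 7.612 gives T ≈ 328.8 K, at which ψ = 0.29.

T = 328.8 K, V/F = 0.29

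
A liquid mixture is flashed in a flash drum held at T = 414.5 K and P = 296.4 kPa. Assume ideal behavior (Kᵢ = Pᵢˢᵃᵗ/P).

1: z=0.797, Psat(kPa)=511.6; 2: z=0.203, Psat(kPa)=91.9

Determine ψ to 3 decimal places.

ψ = 0.876

Raoult's law: Kᵢ = Pᵢˢᵃᵗ/P = Pᵢˢᵃᵗ/296.4.
  K_1 = 511.6/296.4 = 1.72605, K_2 = 91.9/296.4 = 0.31005
Iterate (Newton) starting at ψ = 0.5:
  ψ = 0.500: g = 0.2107, g' = -0.451 → ψ = 0.967
  ψ = 0.967: g = -0.0807, g' = -1.017 → ψ = 0.887
  ψ = 0.887: g = -0.0094, g' = -0.798 → ψ = 0.876
Converged at ψ = 0.876.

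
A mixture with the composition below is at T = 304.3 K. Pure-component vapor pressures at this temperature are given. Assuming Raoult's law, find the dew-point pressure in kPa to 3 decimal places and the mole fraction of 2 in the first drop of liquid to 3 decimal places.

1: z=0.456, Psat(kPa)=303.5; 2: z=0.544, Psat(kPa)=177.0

At the dew point ψ → 1, so Σzᵢ/Kᵢ = 1 with Kᵢ = Pᵢˢᵃᵗ/P ⇒ 1/P = Σzᵢ/Pᵢˢᵃᵗ.
1/P = 0.456/303.5 + 0.544/177.0 = 0.004576 ⇒ P = 218.535 kPa
xᵢ = zᵢP/Pᵢˢᵃᵗ ⇒ x_2 = 0.544·218.535/177.0 = 0.672

Pdew = 218.535 kPa, x_2 = 0.672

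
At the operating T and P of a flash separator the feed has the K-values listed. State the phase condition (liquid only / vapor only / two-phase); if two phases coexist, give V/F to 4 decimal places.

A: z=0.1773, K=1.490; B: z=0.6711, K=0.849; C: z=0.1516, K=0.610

liquid only

ΣzᵢKᵢ = 0.9264; Σzᵢ/Kᵢ = 1.1580.
Since ΣzᵢKᵢ < 1 the mixture is below its bubble point — single liquid phase.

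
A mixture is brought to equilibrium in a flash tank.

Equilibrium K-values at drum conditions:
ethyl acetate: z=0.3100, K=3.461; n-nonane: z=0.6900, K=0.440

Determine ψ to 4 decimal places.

ψ = 0.2732

Rachford–Rice: g(ψ) = Σ zᵢ(Kᵢ−1)/(1+ψ(Kᵢ−1)) = 0.
Feasibility: ΣzᵢKᵢ = 1.3765, Σzᵢ/Kᵢ = 1.6578 — both > 1, two phases present.
Newton–Raphson from ψ = 0.5:
  ψ = 0.5000: g = -0.19463, g' = -0.7948 → ψ = 0.2551
  ψ = 0.2551: g = 0.01786, g' = -1.0031 → ψ = 0.2729
  ψ = 0.2729: g = 0.00027, g' = -0.9734 → ψ = 0.2732
Converged at ψ = 0.2732.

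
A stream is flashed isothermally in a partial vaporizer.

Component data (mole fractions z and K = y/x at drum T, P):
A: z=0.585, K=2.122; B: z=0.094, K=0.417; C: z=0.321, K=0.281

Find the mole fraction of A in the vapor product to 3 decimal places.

Rachford–Rice: g(ψ) = Σ zᵢ(Kᵢ−1)/(1+ψ(Kᵢ−1)) = 0.
g(0) = ΣzᵢKᵢ − 1 = 0.371 and g(1) = 1 − Σzᵢ/Kᵢ = -0.643, so a root lies in (0, 1).
Newton–Raphson from ψ = 0.49:
  ψ = 0.490: g = -0.0095, g' = -0.765 → ψ = 0.478
  ψ = 0.478: g = -0.0000, g' = -0.758 → ψ = 0.477
Converged at ψ = 0.477.
Compositions from xᵢ = zᵢ/(1+ψ(Kᵢ−1)), yᵢ = Kᵢxᵢ:
  A: x = 0.381, y = 0.808
  B: x = 0.130, y = 0.054
  C: x = 0.489, y = 0.137

y_A = 0.808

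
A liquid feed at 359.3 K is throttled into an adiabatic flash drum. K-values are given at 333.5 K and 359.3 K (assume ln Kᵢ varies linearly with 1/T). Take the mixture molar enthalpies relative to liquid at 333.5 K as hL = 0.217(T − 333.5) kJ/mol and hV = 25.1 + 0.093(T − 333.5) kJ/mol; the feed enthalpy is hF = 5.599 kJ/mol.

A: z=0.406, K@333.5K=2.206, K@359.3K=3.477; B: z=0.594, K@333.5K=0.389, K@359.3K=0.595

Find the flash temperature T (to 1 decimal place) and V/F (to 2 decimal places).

T = 335.1 K, V/F = 0.21

Adiabatic flash: solve Rachford–Rice at each trial T, then check hF = ψ·hV(T) + (1−ψ)·hL(T).
  T = 333.5 K: K = (2.206, 0.389), RR gives ψ = 0.172, H_out = 4.316 kJ/mol
  T = 359.3 K: K = (3.477, 0.595), RR gives ψ = 0.763, H_out = 22.302 kJ/mol
  T = 346.4 K: K = (2.793, 0.485), RR gives ψ = 0.457, H_out = 13.538 kJ/mol
  T = 339.9 K: K = (2.486, 0.435), RR gives ψ = 0.319, H_out = 9.132 kJ/mol
  T = 336.7 K: K = (2.343, 0.412), RR gives ψ = 0.248, H_out = 6.810 kJ/mol
  T = 335.1 K: K = (2.274, 0.400), RR gives ψ = 0.210, H_out = 5.589 kJ/mol
Linear interpolation between T = 335.1 (H_out = 5.589) and T = 336.7 (H_out = 6.810) on hF = 5.599 gives T ≈ 335.1 K, at which ψ = 0.21.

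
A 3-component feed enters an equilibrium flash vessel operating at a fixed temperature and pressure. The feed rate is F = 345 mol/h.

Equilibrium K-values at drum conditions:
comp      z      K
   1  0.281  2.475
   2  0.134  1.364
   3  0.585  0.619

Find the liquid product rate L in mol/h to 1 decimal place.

Material balance + equilibrium reduce to Σ zᵢ(Kᵢ−1)/(1+ψ(Kᵢ−1)) = 0.
Feasibility: ΣzᵢKᵢ = 1.240, Σzᵢ/Kᵢ = 1.157 — both > 1, two phases present.
Iterate (Newton) starting at ψ = 0.5:
  ψ = 0.500: g = 0.0045, g' = -0.345 → ψ = 0.513
Converged at ψ = 0.513.
Then V = ψ·F = 0.5130·345 = 177.0 mol/h and L = F − V = 168.0 mol/h.

L = 168.0 mol/h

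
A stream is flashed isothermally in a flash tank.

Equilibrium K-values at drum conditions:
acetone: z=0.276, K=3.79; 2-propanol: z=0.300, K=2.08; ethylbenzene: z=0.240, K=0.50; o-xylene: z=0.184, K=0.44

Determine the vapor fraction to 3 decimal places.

ψ = 0.838

Rachford–Rice: g(ψ) = Σ zᵢ(Kᵢ−1)/(1+ψ(Kᵢ−1)) = 0.
Check two-phase: ΣzᵢKᵢ = 1.871 > 1 and Σzᵢ/Kᵢ = 1.115 > 1, so g(0) = 0.871 > 0 and g(1) = -0.115 < 0.
Newton–Raphson from ψ = 0.5:
  ψ = 0.500: g = 0.2288, g' = -0.740 → ψ = 0.809
  ψ = 0.809: g = 0.0193, g' = -0.664 → ψ = 0.838
Converged at ψ = 0.838.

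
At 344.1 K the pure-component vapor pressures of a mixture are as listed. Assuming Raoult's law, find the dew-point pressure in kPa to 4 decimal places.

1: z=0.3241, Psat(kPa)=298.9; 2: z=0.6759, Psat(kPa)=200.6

Pdew = 224.5324 kPa

At the dew point ψ → 1, so Σzᵢ/Kᵢ = 1 with Kᵢ = Pᵢˢᵃᵗ/P ⇒ 1/P = Σzᵢ/Pᵢˢᵃᵗ.
1/P = 0.3241/298.9 + 0.6759/200.6 = 0.0044537 ⇒ P = 224.5324 kPa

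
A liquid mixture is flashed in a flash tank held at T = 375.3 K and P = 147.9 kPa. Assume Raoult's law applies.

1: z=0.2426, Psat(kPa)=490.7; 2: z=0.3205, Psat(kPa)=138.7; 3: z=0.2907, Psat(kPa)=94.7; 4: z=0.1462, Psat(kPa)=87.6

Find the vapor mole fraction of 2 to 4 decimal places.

y_2 = 0.3124

Raoult's law: Kᵢ = Pᵢˢᵃᵗ/P = Pᵢˢᵃᵗ/147.9.
  K_1 = 490.7/147.9 = 3.317782, K_2 = 138.7/147.9 = 0.937796, K_3 = 94.7/147.9 = 0.640297, K_4 = 87.6/147.9 = 0.592292
Newton–Raphson from β = 0.5:
  β = 0.5000: g = 0.03751, g' = -0.3752 → β = 0.6000
  β = 0.6000: g = 0.00225, g' = -0.3331 → β = 0.6067
Converged at β = 0.6067.
Compositions from xᵢ = zᵢ/(1+β(Kᵢ−1)), yᵢ = Kᵢxᵢ:
  1: x = 0.1008, y = 0.3345
  2: x = 0.3331, y = 0.3124
  3: x = 0.3719, y = 0.2381
  4: x = 0.1943, y = 0.1151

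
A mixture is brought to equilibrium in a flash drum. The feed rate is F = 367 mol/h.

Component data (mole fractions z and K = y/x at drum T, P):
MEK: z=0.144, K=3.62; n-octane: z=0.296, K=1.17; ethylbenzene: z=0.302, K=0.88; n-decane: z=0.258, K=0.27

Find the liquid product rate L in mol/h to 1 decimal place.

L = 269.8 mol/h

Iterate (Newton) starting at β = 0.45:
  β = 0.450: g = -0.0989, g' = -0.525 → β = 0.262
  β = 0.262: g = 0.0017, g' = -0.570 → β = 0.265
Converged at β = 0.265.
Then V = β·F = 0.2648·367 = 97.2 mol/h and L = F − V = 269.8 mol/h.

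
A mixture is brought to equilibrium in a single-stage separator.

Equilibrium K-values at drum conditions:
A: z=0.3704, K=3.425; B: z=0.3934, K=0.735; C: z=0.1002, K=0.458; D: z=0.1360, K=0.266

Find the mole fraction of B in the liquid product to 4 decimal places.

Newton–Raphson from β = 0.5:
  β = 0.5000: g = 0.05360, g' = -0.7199 → β = 0.5745
  β = 0.5745: g = 0.00091, g' = -0.6999 → β = 0.5758
Converged at β = 0.5758.
Compositions from xᵢ = zᵢ/(1+β(Kᵢ−1)), yᵢ = Kᵢxᵢ:
  A: x = 0.1546, y = 0.5294
  B: x = 0.4642, y = 0.3412
  C: x = 0.1457, y = 0.0667
  D: x = 0.2355, y = 0.0627

x_B = 0.4642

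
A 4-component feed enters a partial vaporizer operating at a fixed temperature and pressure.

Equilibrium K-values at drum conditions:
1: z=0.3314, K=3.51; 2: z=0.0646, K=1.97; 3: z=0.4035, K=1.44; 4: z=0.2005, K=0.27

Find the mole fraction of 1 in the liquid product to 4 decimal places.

x_1 = 0.1024

Rachford–Rice: g(ψ) = Σ zᵢ(Kᵢ−1)/(1+ψ(Kᵢ−1)) = 0.
Check two-phase: ΣzᵢKᵢ = 1.9257 > 1 and Σzᵢ/Kᵢ = 1.1500 > 1, so g(0) = 0.9257 > 0 and g(1) = -0.1500 < 0.
Newton–Raphson from ψ = 0.5:
  ψ = 0.5000: g = 0.32610, g' = -0.7556 → ψ = 0.9316
  ψ = 0.9316: g = -0.04944, g' = -1.2871 → ψ = 0.8932
  ψ = 0.8932: g = -0.00298, g' = -1.1387 → ψ = 0.8905
Converged at ψ = 0.8905.
Compositions from xᵢ = zᵢ/(1+ψ(Kᵢ−1)), yᵢ = Kᵢxᵢ:
  1: x = 0.1024, y = 0.3595
  2: x = 0.0347, y = 0.0683
  3: x = 0.2899, y = 0.4175
  4: x = 0.5730, y = 0.1547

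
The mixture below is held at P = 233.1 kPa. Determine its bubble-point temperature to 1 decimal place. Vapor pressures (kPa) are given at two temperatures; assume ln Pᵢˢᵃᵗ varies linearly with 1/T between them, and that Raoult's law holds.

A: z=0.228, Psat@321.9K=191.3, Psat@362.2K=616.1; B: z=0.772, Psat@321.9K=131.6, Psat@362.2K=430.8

Bubble-point temperature: ΣzᵢPᵢˢᵃᵗ(T) = P. Interpolate ln Pᵢˢᵃᵗ = aᵢ + bᵢ/T.
  T = 321.9 K: ΣzᵢPᵢˢᵃᵗ = 145.21 kPa
  T = 362.2 K: ΣzᵢPᵢˢᵃᵗ = 473.05 kPa
  T = 342.0 K: ΣzᵢPᵢˢᵃᵗ = 270.97 kPa
  T = 331.9 K: ΣzᵢPᵢˢᵃᵗ = 199.94 kPa
  T = 336.9 K: ΣzᵢPᵢˢᵃᵗ = 232.94 kPa
  T = 339.4 K: ΣzᵢPᵢˢᵃᵗ = 251.01 kPa
Interpolating between 336.9 K and 339.4 K gives T ≈ 336.9 K.

T = 336.9 K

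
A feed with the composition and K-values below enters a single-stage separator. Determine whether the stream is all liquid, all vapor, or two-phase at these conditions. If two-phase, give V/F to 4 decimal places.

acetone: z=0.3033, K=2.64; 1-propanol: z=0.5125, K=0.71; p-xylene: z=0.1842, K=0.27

two-phase, V/F = 0.2973

ΣzᵢKᵢ = 1.2143; Σzᵢ/Kᵢ = 1.5189.
Both exceed 1, so a two-phase solution exists.
Let ψ = V/F and solve Σ zᵢ(Kᵢ−1)/(1+ψ(Kᵢ−1)) = 0.
Iterate (Newton) starting at ψ = 0.64:
  ψ = 0.6400: g = -0.19219, g' = -0.6050 → ψ = 0.3223
  ψ = 0.3223: g = -0.01439, g' = -0.5694 → ψ = 0.2971
  ψ = 0.2971: g = 0.00014, g' = -0.5805 → ψ = 0.2973
Converged at ψ = 0.2973.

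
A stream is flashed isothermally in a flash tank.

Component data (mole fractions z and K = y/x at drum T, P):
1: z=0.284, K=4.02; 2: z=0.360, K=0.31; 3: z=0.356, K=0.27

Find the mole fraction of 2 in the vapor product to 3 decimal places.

Material balance + equilibrium reduce to Σ zᵢ(Kᵢ−1)/(1+V/F(Kᵢ−1)) = 0.
Feasibility: ΣzᵢKᵢ = 1.349, Σzᵢ/Kᵢ = 2.550 — both > 1, two phases present.
Iterate (Newton) starting at V/F = 0.5:
  V/F = 0.500: g = -0.4468, g' = -1.281 → V/F = 0.151
  V/F = 0.151: g = 0.0193, g' = -1.674 → V/F = 0.163
Converged at V/F = 0.163.
Compositions from xᵢ = zᵢ/(1+V/F(Kᵢ−1)), yᵢ = Kᵢxᵢ:
  1: x = 0.190, y = 0.765
  2: x = 0.406, y = 0.126
  3: x = 0.404, y = 0.109

y_2 = 0.126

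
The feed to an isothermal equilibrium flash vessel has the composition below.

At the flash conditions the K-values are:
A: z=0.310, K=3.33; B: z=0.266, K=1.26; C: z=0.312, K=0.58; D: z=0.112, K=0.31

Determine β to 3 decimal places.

Let β = V/F and solve Σ zᵢ(Kᵢ−1)/(1+β(Kᵢ−1)) = 0.
g(0) = ΣzᵢKᵢ − 1 = 0.583 and g(1) = 1 − Σzᵢ/Kᵢ = -0.203, so a root lies in (0, 1).
Newton iteration, β⁰ = 0.5:
  β = 0.500: g = 0.1110, g' = -0.586 → β = 0.689
  β = 0.689: g = 0.0039, g' = -0.564 → β = 0.696
Converged at β = 0.696.

β = 0.696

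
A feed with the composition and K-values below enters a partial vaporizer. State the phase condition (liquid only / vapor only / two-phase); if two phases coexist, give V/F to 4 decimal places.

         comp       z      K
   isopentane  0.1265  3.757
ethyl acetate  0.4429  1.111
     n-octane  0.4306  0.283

ΣzᵢKᵢ = 1.0892; Σzᵢ/Kᵢ = 1.9539.
Both exceed 1, so a two-phase solution exists.
Let ψ = V/F and solve Σ zᵢ(Kᵢ−1)/(1+ψ(Kᵢ−1)) = 0.
Iterate (Newton) starting at ψ = 0.5:
  ψ = 0.5000: g = -0.28807, g' = -0.7128 → ψ = 0.0959
  ψ = 0.0959: g = -0.00702, g' = -0.8622 → ψ = 0.0877
  ψ = 0.0877: g = 0.00008, g' = -0.8809 → ψ = 0.0878
Converged at ψ = 0.0878.

two-phase, V/F = 0.0878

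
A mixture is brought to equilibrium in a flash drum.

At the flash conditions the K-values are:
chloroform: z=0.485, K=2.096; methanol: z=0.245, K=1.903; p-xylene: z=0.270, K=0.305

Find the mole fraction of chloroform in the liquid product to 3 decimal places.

Material balance + equilibrium reduce to Σ zᵢ(Kᵢ−1)/(1+ψ(Kᵢ−1)) = 0.
Check two-phase: ΣzᵢKᵢ = 1.565 > 1 and Σzᵢ/Kᵢ = 1.245 > 1, so g(0) = 0.565 > 0 and g(1) = -0.245 < 0.
Newton iteration, ψ⁰ = 0.36:
  ψ = 0.360: g = 0.2979, g' = -0.645 → ψ = 0.822
  ψ = 0.822: g = -0.0307, g' = -0.936 → ψ = 0.789
  ψ = 0.789: g = -0.0010, g' = -0.875 → ψ = 0.788
Converged at ψ = 0.788.
Compositions from xᵢ = zᵢ/(1+ψ(Kᵢ−1)), yᵢ = Kᵢxᵢ:
  chloroform: x = 0.260, y = 0.546
  methanol: x = 0.143, y = 0.272
  p-xylene: x = 0.597, y = 0.182

x_chloroform = 0.260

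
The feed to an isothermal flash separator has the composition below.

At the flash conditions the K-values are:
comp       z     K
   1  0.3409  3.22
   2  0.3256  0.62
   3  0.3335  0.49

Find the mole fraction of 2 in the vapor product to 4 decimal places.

y_2 = 0.2450

Material balance + equilibrium reduce to Σ zᵢ(Kᵢ−1)/(1+V/F(Kᵢ−1)) = 0.
g(0) = ΣzᵢKᵢ − 1 = 0.4630 and g(1) = 1 − Σzᵢ/Kᵢ = -0.3116, so a root lies in (0, 1).
Iterate (Newton) starting at V/F = 0.66:
  V/F = 0.6600: g = -0.11454, g' = -0.5573 → V/F = 0.4545
  V/F = 0.4545: g = 0.00575, g' = -0.6320 → V/F = 0.4636
Converged at V/F = 0.4636.
Compositions from xᵢ = zᵢ/(1+V/F(Kᵢ−1)), yᵢ = Kᵢxᵢ:
  1: x = 0.1680, y = 0.5409
  2: x = 0.3952, y = 0.2450
  3: x = 0.4368, y = 0.2140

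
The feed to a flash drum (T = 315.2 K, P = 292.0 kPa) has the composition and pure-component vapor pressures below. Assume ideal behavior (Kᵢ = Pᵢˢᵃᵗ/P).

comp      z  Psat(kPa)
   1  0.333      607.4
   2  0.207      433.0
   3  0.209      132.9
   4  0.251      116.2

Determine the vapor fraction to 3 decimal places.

ψ = 0.380

Raoult's law: Kᵢ = Pᵢˢᵃᵗ/P = Pᵢˢᵃᵗ/292.0.
  K_1 = 607.4/292.0 = 2.08014, K_2 = 433.0/292.0 = 1.48288, K_3 = 132.9/292.0 = 0.45514, K_4 = 116.2/292.0 = 0.39795
Rachford–Rice: g(ψ) = Σ zᵢ(Kᵢ−1)/(1+ψ(Kᵢ−1)) = 0.
Check two-phase: ΣzᵢKᵢ = 1.195 > 1 and Σzᵢ/Kᵢ = 1.390 > 1, so g(0) = 0.195 > 0 and g(1) = -0.390 < 0.
Newton iteration, ψ⁰ = 0.52:
  ψ = 0.520: g = -0.0687, g' = -0.504 → ψ = 0.384
  ψ = 0.384: g = -0.0019, g' = -0.482 → ψ = 0.380
Converged at ψ = 0.380.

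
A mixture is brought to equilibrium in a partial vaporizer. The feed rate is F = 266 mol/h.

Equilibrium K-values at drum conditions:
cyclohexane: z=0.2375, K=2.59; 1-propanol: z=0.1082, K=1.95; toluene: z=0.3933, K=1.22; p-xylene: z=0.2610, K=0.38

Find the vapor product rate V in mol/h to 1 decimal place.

Let ψ = V/F and solve Σ zᵢ(Kᵢ−1)/(1+ψ(Kᵢ−1)) = 0.
Check two-phase: ΣzᵢKᵢ = 1.4051 > 1 and Σzᵢ/Kᵢ = 1.1564 > 1, so g(0) = 0.4051 > 0 and g(1) = -0.1564 < 0.
Newton–Raphson from ψ = 0.36:
  ψ = 0.3600: g = 0.18861, g' = -0.4797 → ψ = 0.7532
  ψ = 0.7532: g = 0.00238, g' = -0.5247 → ψ = 0.7577
Converged at ψ = 0.7577.
Then V = ψ·F = 0.7577·266 = 201.6 mol/h and L = F − V = 64.4 mol/h.

V = 201.6 mol/h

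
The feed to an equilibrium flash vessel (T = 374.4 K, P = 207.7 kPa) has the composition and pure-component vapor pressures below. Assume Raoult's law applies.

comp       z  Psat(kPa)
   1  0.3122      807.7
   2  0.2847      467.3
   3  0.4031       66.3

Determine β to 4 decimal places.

Raoult's law: Kᵢ = Pᵢˢᵃᵗ/P = Pᵢˢᵃᵗ/207.7.
  K_1 = 807.7/207.7 = 3.888782, K_2 = 467.3/207.7 = 2.249880, K_3 = 66.3/207.7 = 0.319210
Material balance + equilibrium reduce to Σ zᵢ(Kᵢ−1)/(1+β(Kᵢ−1)) = 0.
Feasibility: ΣzᵢKᵢ = 1.9833, Σzᵢ/Kᵢ = 1.4696 — both > 1, two phases present.
Iterate (Newton) starting at β = 0.69:
  β = 0.6900: g = -0.02517, g' = -1.0835 → β = 0.6668
  β = 0.6668: g = -0.00024, g' = -1.0631 → β = 0.6665
Converged at β = 0.6665.

β = 0.6665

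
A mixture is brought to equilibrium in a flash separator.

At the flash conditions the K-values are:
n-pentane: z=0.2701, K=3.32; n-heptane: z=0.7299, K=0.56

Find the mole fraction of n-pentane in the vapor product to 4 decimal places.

y_n-pentane = 0.5293

Let ψ = V/F and solve Σ zᵢ(Kᵢ−1)/(1+ψ(Kᵢ−1)) = 0.
g(0) = ΣzᵢKᵢ − 1 = 0.3055 and g(1) = 1 − Σzᵢ/Kᵢ = -0.3847, so a root lies in (0, 1).
Iterate (Newton) starting at ψ = 0.5:
  ψ = 0.5000: g = -0.12163, g' = -0.5439 → ψ = 0.2764
  ψ = 0.2764: g = 0.01621, g' = -0.7229 → ψ = 0.2988
  ψ = 0.2988: g = 0.00033, g' = -0.6944 → ψ = 0.2993
Converged at ψ = 0.2993.
Compositions from xᵢ = zᵢ/(1+ψ(Kᵢ−1)), yᵢ = Kᵢxᵢ:
  n-pentane: x = 0.1594, y = 0.5293
  n-heptane: x = 0.8406, y = 0.4707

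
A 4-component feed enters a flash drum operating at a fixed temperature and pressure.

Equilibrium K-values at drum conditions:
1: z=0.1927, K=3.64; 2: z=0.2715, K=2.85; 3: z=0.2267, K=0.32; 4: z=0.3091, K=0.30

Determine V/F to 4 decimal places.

Rachford–Rice: g(V/F) = Σ zᵢ(Kᵢ−1)/(1+V/F(Kᵢ−1)) = 0.
Check two-phase: ΣzᵢKᵢ = 1.6405 > 1 and Σzᵢ/Kᵢ = 1.8870 > 1, so g(0) = 0.6405 > 0 and g(1) = -0.8870 < 0.
Newton iteration, V/F⁰ = 0.38:
  V/F = 0.3800: g = 0.04624, g' = -1.1268 → V/F = 0.4210
  V/F = 0.4210: g = 0.00049, g' = -1.1051 → V/F = 0.4215
Converged at V/F = 0.4215.

V/F = 0.4215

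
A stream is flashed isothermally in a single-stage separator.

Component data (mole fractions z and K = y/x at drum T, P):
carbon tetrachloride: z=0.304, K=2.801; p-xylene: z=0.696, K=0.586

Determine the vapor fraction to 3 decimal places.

Binary case is linear: z₁(K₁−1)(1+ψ(K₂−1)) + z₂(K₂−1)(1+ψ(K₁−1)) = 0
⇒ ψ = [z₁(K₁−1)+z₂(K₂−1)] / [−(K₁−1)(K₂−1)] = 0.2594/0.7456 = 0.348

ψ = 0.348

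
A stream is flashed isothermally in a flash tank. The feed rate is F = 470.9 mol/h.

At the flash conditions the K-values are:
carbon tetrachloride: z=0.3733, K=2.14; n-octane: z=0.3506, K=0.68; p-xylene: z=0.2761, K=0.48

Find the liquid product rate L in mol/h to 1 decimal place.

L = 303.4 mol/h

Newton iteration, ψ⁰ = 0.5:
  ψ = 0.5000: g = -0.05652, g' = -0.3840 → ψ = 0.3528
  ψ = 0.3528: g = 0.00119, g' = -0.4043 → ψ = 0.3558
Converged at ψ = 0.3558.
Then V = ψ·F = 0.3558·470.9 = 167.5 mol/h and L = F − V = 303.4 mol/h.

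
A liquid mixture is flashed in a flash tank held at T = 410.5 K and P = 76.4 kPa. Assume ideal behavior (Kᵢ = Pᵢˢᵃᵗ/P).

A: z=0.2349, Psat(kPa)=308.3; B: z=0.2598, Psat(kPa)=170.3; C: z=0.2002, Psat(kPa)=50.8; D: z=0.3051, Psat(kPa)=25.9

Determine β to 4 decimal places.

Raoult's law: Kᵢ = Pᵢˢᵃᵗ/P = Pᵢˢᵃᵗ/76.4.
  K_A = 308.3/76.4 = 4.035340, K_B = 170.3/76.4 = 2.229058, K_C = 50.8/76.4 = 0.664921, K_D = 25.9/76.4 = 0.339005
Material balance + equilibrium reduce to Σ zᵢ(Kᵢ−1)/(1+β(Kᵢ−1)) = 0.
Check two-phase: ΣzᵢKᵢ = 1.7636 > 1 and Σzᵢ/Kᵢ = 1.3758 > 1, so g(0) = 0.7636 > 0 and g(1) = -0.3758 < 0.
Newton–Raphson from β = 0.44:
  β = 0.4400: g = 0.14946, g' = -0.8580 → β = 0.6142
  β = 0.6142: g = 0.00692, g' = -0.8046 → β = 0.6228
Converged at β = 0.6228.

β = 0.6228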